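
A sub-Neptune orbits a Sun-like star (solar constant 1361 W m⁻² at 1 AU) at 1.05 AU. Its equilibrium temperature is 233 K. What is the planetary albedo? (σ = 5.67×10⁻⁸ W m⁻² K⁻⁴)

Flux at 1.05 AU: S = 1361/1.05² = 1230 W m⁻².
From T_eq⁴ = S(1−A)/(4σ): 1−A = 4σT_eq⁴/S.
1−A = 4 × 5.67×10⁻⁸ × (233)⁴ / 1230 = 0.541.

A ≈ 0.46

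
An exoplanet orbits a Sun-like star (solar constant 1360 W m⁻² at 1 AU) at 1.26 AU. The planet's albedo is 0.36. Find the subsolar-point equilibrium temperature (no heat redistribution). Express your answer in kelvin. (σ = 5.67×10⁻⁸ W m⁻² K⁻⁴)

T_ss ≈ 314 K

Flux at 1.26 AU: S = 1360/1.26² = 857 W m⁻².
At the subsolar point the surface absorbs S(1−A) and emits σT⁴ per unit area — no factor of 4, since only the local patch is in balance.
T = [857 × 0.64 / 5.67×10⁻⁸]^(1/4) = (9.67×10⁹)^(1/4) = 314 K.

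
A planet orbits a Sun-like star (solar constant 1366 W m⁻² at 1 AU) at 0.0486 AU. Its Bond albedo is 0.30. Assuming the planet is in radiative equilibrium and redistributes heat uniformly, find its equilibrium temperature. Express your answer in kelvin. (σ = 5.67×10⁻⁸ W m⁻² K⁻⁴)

T_eq ≈ 1160 K

Flux at 0.0486 AU: S = 1366/0.0486² = 5.78×10⁵ W m⁻².
Energy balance: absorbed = emitted ⇒ πR²·S(1−A) = 4πR²·σT_eq⁴, so T_eq⁴ = S(1−A)/(4σ).
T_eq = [5.78×10⁵ × 0.70 / (4 × 5.67×10⁻⁸)]^(1/4) = (1.78×10¹²)^(1/4) = 1160 K.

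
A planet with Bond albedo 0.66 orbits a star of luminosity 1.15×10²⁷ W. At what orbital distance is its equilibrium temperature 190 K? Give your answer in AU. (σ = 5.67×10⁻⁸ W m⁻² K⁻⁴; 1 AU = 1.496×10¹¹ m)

d ≈ 2.17 AU

From T_eq⁴ = L(1−A)/(16πσd²): d = √[L(1−A)/(16πσT_eq⁴)].
d = √[1.15×10²⁷ × 0.34 / (16π × 5.67×10⁻⁸ × (190)⁴)] = 3.24×10¹¹ m = 2.17 AU.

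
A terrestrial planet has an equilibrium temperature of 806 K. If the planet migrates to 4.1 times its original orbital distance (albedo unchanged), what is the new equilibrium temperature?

T_eq ≈ 398 K

T_eq ∝ L^(1/4) · d^(−1/2).
T′ = 806 / 4.1^(1/2) = 398 K.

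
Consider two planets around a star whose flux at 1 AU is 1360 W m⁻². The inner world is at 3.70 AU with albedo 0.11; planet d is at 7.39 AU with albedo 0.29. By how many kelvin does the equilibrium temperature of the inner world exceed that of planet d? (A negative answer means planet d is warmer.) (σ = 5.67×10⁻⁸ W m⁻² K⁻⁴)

ΔT ≈ 46.5 K

T_eq = [S₀(1−A)/(4σd²)]^(1/4), so T ∝ (1−A)^(1/4) / √d.
T₁ = [1360×0.89/(4×5.67×10⁻⁸×3.70²)]^(1/4) = 140.51 K.
T₂ = [1360×0.71/(4×5.67×10⁻⁸×7.39²)]^(1/4) = 93.97 K.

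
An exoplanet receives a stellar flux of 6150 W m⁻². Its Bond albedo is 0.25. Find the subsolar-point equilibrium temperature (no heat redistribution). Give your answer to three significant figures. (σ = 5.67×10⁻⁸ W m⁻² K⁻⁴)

T_ss ≈ 534 K

At the subsolar point the surface absorbs S(1−A) and emits σT⁴ per unit area — no factor of 4, since only the local patch is in balance.
T = [6150 × 0.75 / 5.67×10⁻⁸]^(1/4) = (8.13×10¹⁰)^(1/4) = 534 K.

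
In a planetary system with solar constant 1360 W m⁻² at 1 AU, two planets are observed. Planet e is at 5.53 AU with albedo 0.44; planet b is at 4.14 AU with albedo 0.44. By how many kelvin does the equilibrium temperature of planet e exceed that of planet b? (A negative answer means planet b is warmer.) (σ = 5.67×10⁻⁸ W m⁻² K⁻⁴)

ΔT ≈ -15.9 K

T_eq = [S₀(1−A)/(4σd²)]^(1/4), so T ∝ (1−A)^(1/4) / √d.
T₁ = [1360×0.56/(4×5.67×10⁻⁸×5.53²)]^(1/4) = 102.37 K.
T₂ = [1360×0.56/(4×5.67×10⁻⁸×4.14²)]^(1/4) = 118.31 K.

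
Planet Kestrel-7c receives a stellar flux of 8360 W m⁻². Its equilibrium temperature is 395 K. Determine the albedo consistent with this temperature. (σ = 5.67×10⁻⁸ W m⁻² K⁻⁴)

A ≈ 0.34

From T_eq⁴ = S(1−A)/(4σ): 1−A = 4σT_eq⁴/S.
1−A = 4 × 5.67×10⁻⁸ × (395)⁴ / 8360 = 0.660.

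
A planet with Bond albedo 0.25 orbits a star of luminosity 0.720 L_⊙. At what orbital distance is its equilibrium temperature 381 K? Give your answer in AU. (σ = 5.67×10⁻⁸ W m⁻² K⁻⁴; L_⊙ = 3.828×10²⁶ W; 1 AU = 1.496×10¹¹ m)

L = 0.720 × 3.828×10²⁶ = 2.76×10²⁶ W.
From T_eq⁴ = L(1−A)/(16πσd²): d = √[L(1−A)/(16πσT_eq⁴)].
d = √[2.76×10²⁶ × 0.75 / (16π × 5.67×10⁻⁸ × (381)⁴)] = 5.87×10¹⁰ m = 0.392 AU.

d ≈ 0.392 AU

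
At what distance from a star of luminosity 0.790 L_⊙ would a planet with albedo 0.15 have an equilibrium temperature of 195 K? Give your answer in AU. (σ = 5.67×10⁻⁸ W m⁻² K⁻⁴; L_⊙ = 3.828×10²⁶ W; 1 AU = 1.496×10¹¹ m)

d ≈ 1.67 AU

L = 0.790 × 3.828×10²⁶ = 3.02×10²⁶ W.
From T_eq⁴ = L(1−A)/(16πσd²): d = √[L(1−A)/(16πσT_eq⁴)].
d = √[3.02×10²⁶ × 0.85 / (16π × 5.67×10⁻⁸ × (195)⁴)] = 2.50×10¹¹ m = 1.67 AU.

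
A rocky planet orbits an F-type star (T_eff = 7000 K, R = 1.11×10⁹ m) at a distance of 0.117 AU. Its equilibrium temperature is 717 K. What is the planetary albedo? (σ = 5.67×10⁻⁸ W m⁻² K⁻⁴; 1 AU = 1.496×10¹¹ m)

A ≈ 0.89

d = 0.117 AU = 1.75×10¹⁰ m.
L = 4πR_⋆²σT_⋆⁴ = 4π(1.11×10⁹)² × 5.67×10⁻⁸ × (7000)⁴ = 2.11×10²⁷ W.
S = L/(4πd²) = 5.48×10⁵ W m⁻².
From T_eq⁴ = S(1−A)/(4σ): 1−A = 4σT_eq⁴/S.
1−A = 4 × 5.67×10⁻⁸ × (717)⁴ / 5.48×10⁵ = 0.109.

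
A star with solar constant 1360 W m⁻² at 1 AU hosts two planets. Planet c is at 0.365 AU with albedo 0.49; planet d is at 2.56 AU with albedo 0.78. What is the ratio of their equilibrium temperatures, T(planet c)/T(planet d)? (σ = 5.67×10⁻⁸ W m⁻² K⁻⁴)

T₁/T₂ ≈ 3.268

T_eq = [S₀(1−A)/(4σd²)]^(1/4), so T ∝ (1−A)^(1/4) / √d.
T₁ = [1360×0.51/(4×5.67×10⁻⁸×0.365²)]^(1/4) = 389.24 K.
T₂ = [1360×0.22/(4×5.67×10⁻⁸×2.56²)]^(1/4) = 119.11 K.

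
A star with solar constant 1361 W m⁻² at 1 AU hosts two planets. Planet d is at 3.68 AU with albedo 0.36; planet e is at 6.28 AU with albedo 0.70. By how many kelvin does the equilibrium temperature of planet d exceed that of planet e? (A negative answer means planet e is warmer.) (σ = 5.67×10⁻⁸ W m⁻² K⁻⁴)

T_eq = [S₀(1−A)/(4σd²)]^(1/4), so T ∝ (1−A)^(1/4) / √d.
T₁ = [1361×0.64/(4×5.67×10⁻⁸×3.68²)]^(1/4) = 129.77 K.
T₂ = [1361×0.30/(4×5.67×10⁻⁸×6.28²)]^(1/4) = 82.20 K.

ΔT ≈ 47.6 K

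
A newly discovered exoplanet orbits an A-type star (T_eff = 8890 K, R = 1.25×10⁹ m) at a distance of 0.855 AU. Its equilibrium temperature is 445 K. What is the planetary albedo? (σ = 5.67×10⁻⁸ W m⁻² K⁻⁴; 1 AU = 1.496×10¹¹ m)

A ≈ 0.74

d = 0.855 AU = 1.28×10¹¹ m.
L = 4πR_⋆²σT_⋆⁴ = 4π(1.25×10⁹)² × 5.67×10⁻⁸ × (8890)⁴ = 6.95×10²⁷ W.
S = L/(4πd²) = 3.38×10⁴ W m⁻².
From T_eq⁴ = S(1−A)/(4σ): 1−A = 4σT_eq⁴/S.
1−A = 4 × 5.67×10⁻⁸ × (445)⁴ / 3.38×10⁴ = 0.263.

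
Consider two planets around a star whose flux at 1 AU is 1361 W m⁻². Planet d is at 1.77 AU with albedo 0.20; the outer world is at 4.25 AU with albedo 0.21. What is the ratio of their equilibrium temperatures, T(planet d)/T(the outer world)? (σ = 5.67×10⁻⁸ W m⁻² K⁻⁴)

T_eq = [S₀(1−A)/(4σd²)]^(1/4), so T ∝ (1−A)^(1/4) / √d.
T₁ = [1361×0.80/(4×5.67×10⁻⁸×1.77²)]^(1/4) = 197.85 K.
T₂ = [1361×0.79/(4×5.67×10⁻⁸×4.25²)]^(1/4) = 127.28 K.

T₁/T₂ ≈ 1.554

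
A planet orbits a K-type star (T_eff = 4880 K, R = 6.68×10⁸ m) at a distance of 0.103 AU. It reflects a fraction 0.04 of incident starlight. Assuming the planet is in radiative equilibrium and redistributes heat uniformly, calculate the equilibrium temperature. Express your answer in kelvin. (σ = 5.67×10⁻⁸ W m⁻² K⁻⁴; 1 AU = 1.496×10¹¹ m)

d = 0.103 AU = 1.54×10¹⁰ m.
L = 4πR_⋆²σT_⋆⁴ = 4π(6.68×10⁸)² × 5.67×10⁻⁸ × (4880)⁴ = 1.80×10²⁶ W.
S = L/(4πd²) = 6.04×10⁴ W m⁻².
Energy balance: absorbed = emitted ⇒ πR²·S(1−A) = 4πR²·σT_eq⁴, so T_eq⁴ = S(1−A)/(4σ).
T_eq = [6.04×10⁴ × 0.96 / (4 × 5.67×10⁻⁸)]^(1/4) = (2.56×10¹¹)^(1/4) = 711 K.

T_eq ≈ 711 K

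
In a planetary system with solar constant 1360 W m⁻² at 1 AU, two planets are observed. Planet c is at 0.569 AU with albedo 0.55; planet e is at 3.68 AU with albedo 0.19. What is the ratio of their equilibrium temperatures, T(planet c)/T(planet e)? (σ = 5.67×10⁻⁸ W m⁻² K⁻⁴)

T₁/T₂ ≈ 2.196

T_eq = [S₀(1−A)/(4σd²)]^(1/4), so T ∝ (1−A)^(1/4) / √d.
T₁ = [1360×0.45/(4×5.67×10⁻⁸×0.569²)]^(1/4) = 302.15 K.
T₂ = [1360×0.81/(4×5.67×10⁻⁸×3.68²)]^(1/4) = 137.62 K.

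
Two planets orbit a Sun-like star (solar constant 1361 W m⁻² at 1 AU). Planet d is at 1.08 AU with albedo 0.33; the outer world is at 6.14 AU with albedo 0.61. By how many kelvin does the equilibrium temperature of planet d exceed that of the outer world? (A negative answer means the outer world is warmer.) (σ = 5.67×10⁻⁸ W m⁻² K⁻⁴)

T_eq = [S₀(1−A)/(4σd²)]^(1/4), so T ∝ (1−A)^(1/4) / √d.
T₁ = [1361×0.67/(4×5.67×10⁻⁸×1.08²)]^(1/4) = 242.30 K.
T₂ = [1361×0.39/(4×5.67×10⁻⁸×6.14²)]^(1/4) = 88.76 K.

ΔT ≈ 153.5 K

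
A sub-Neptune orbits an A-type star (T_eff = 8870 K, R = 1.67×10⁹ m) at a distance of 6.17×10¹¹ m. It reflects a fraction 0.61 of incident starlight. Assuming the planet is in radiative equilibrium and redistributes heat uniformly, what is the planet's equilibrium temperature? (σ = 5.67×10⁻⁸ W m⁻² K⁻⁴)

L = 4πR_⋆²σT_⋆⁴ = 4π(1.67×10⁹)² × 5.67×10⁻⁸ × (8870)⁴ = 1.23×10²⁸ W.
S = L/(4πd²) = 2570 W m⁻².
Energy balance: absorbed = emitted ⇒ πR²·S(1−A) = 4πR²·σT_eq⁴, so T_eq⁴ = S(1−A)/(4σ).
T_eq = [2570 × 0.39 / (4 × 5.67×10⁻⁸)]^(1/4) = (4.42×10⁹)^(1/4) = 258 K.

T_eq ≈ 258 K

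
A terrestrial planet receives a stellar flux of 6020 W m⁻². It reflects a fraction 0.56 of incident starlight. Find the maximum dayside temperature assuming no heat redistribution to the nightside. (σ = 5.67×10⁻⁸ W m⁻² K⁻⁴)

T_ss ≈ 465 K

With no redistribution each surface element balances locally: S(1−A) = σT⁴.
T = [6020 × 0.44 / 5.67×10⁻⁸]^(1/4) = (4.67×10¹⁰)^(1/4) = 465 K.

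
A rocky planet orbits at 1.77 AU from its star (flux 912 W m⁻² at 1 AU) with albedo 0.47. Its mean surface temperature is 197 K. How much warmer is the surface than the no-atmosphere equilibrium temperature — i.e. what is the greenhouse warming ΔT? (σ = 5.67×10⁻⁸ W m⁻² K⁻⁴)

S = 912/1.77² = 291.1 W m⁻².
T_eq = [S(1−A)/(4σ)]^(1/4) = [291.1×0.53/(4×5.67×10⁻⁸)]^(1/4) = 161.5 K.
ΔT = T_surf − T_eq = 197 − 161.5.

ΔT ≈ 35.5 K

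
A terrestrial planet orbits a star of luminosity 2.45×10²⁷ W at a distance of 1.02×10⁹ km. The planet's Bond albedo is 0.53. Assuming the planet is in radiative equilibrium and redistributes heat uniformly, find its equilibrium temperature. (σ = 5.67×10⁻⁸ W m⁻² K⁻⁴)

T_eq ≈ 140 K

d = 1.02×10⁹ km = 1.02×10¹² m.
Flux: S = L/(4πd²) = 2.45×10²⁷/(4π×(1.02×10¹²)²) = 187 W m⁻².
Energy balance: absorbed = emitted ⇒ πR²·S(1−A) = 4πR²·σT_eq⁴, so T_eq⁴ = S(1−A)/(4σ).
T_eq = [187 × 0.47 / (4 × 5.67×10⁻⁸)]^(1/4) = (3.88×10⁸)^(1/4) = 140 K.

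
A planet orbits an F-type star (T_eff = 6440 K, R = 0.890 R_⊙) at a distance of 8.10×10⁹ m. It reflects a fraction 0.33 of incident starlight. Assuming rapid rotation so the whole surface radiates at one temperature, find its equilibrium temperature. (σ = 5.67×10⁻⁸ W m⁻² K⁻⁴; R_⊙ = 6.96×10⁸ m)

R_⋆ = 0.890 × 6.96×10⁸ = 6.19×10⁸ m.
L = 4πR_⋆²σT_⋆⁴ = 4π(6.19×10⁸)² × 5.67×10⁻⁸ × (6440)⁴ = 4.70×10²⁶ W.
S = L/(4πd²) = 5.70×10⁵ W m⁻².
Energy balance: absorbed = emitted ⇒ πR²·S(1−A) = 4πR²·σT_eq⁴, so T_eq⁴ = S(1−A)/(4σ).
T_eq = [5.70×10⁵ × 0.67 / (4 × 5.67×10⁻⁸)]^(1/4) = (1.68×10¹²)^(1/4) = 1140 K.

T_eq ≈ 1140 K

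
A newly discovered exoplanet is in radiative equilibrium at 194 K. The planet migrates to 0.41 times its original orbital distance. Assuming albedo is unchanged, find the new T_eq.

T_eq ∝ L^(1/4) · d^(−1/2).
T′ = 194 / 0.41^(1/2) = 303 K.

T_eq ≈ 303 K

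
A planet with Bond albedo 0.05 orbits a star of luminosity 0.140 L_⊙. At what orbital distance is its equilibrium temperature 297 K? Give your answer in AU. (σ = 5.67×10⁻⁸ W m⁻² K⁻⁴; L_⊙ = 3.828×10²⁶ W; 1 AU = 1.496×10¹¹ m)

d ≈ 0.320 AU

L = 0.140 × 3.828×10²⁶ = 5.36×10²⁵ W.
From T_eq⁴ = L(1−A)/(16πσd²): d = √[L(1−A)/(16πσT_eq⁴)].
d = √[5.36×10²⁵ × 0.95 / (16π × 5.67×10⁻⁸ × (297)⁴)] = 4.79×10¹⁰ m = 0.320 AU.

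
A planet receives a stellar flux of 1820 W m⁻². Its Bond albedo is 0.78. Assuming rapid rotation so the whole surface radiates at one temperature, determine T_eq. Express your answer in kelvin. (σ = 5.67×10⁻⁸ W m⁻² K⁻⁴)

T_eq ≈ 205 K

Energy balance: absorbed = emitted ⇒ πR²·S(1−A) = 4πR²·σT_eq⁴, so T_eq⁴ = S(1−A)/(4σ).
T_eq = [1820 × 0.22 / (4 × 5.67×10⁻⁸)]^(1/4) = (1.77×10⁹)^(1/4) = 205 K.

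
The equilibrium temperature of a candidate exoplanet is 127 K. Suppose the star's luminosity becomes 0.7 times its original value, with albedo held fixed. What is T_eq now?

T_eq ∝ L^(1/4) · d^(−1/2).
T′ = 127 × 0.7^(1/4) = 116 K.

T_eq ≈ 116 K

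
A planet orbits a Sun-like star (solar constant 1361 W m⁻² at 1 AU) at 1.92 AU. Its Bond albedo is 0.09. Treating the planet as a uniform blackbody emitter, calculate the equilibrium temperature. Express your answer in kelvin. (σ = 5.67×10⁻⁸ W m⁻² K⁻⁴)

T_eq ≈ 196 K

Flux at 1.92 AU: S = 1361/1.92² = 369 W m⁻².
Energy balance: absorbed = emitted ⇒ πR²·S(1−A) = 4πR²·σT_eq⁴, so T_eq⁴ = S(1−A)/(4σ).
T_eq = [369 × 0.91 / (4 × 5.67×10⁻⁸)]^(1/4) = (1.48×10⁹)^(1/4) = 196 K.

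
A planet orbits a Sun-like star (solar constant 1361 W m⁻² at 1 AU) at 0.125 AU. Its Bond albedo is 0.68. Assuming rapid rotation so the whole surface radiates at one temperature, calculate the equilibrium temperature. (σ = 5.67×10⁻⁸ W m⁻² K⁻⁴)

Flux at 0.125 AU: S = 1361/0.125² = 8.71×10⁴ W m⁻².
Energy balance: absorbed = emitted ⇒ πR²·S(1−A) = 4πR²·σT_eq⁴, so T_eq⁴ = S(1−A)/(4σ).
T_eq = [8.71×10⁴ × 0.32 / (4 × 5.67×10⁻⁸)]^(1/4) = (1.23×10¹¹)^(1/4) = 592 K.

T_eq ≈ 592 K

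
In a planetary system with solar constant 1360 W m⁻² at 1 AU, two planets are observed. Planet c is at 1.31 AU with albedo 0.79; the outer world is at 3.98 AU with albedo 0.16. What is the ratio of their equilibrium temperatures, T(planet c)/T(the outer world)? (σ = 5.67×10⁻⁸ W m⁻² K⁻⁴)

T₁/T₂ ≈ 1.233

T_eq = [S₀(1−A)/(4σd²)]^(1/4), so T ∝ (1−A)^(1/4) / √d.
T₁ = [1360×0.21/(4×5.67×10⁻⁸×1.31²)]^(1/4) = 164.59 K.
T₂ = [1360×0.84/(4×5.67×10⁻⁸×3.98²)]^(1/4) = 133.54 K.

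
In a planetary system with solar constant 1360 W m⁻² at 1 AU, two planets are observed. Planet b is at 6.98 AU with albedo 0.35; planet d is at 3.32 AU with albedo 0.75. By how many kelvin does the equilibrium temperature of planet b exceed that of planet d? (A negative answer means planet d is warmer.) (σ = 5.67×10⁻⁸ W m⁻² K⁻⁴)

T_eq = [S₀(1−A)/(4σd²)]^(1/4), so T ∝ (1−A)^(1/4) / √d.
T₁ = [1360×0.65/(4×5.67×10⁻⁸×6.98²)]^(1/4) = 94.57 K.
T₂ = [1360×0.25/(4×5.67×10⁻⁸×3.32²)]^(1/4) = 107.99 K.

ΔT ≈ -13.4 K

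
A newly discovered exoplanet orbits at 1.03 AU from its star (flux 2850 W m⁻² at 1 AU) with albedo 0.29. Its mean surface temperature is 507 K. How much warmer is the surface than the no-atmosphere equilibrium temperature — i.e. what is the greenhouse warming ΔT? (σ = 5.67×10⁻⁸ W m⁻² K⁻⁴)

ΔT ≈ 204.2 K

S = 2850/1.03² = 2686 W m⁻².
T_eq = [S(1−A)/(4σ)]^(1/4) = [2686×0.71/(4×5.67×10⁻⁸)]^(1/4) = 302.8 K.
ΔT = T_surf − T_eq = 507 − 302.8.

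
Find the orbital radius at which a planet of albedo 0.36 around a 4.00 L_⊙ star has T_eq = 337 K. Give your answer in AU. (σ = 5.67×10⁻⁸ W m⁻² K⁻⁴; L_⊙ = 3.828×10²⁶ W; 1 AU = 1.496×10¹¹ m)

L = 4.00 × 3.828×10²⁶ = 1.53×10²⁷ W.
From T_eq⁴ = L(1−A)/(16πσd²): d = √[L(1−A)/(16πσT_eq⁴)].
d = √[1.53×10²⁷ × 0.64 / (16π × 5.67×10⁻⁸ × (337)⁴)] = 1.63×10¹¹ m = 1.09 AU.

d ≈ 1.09 AU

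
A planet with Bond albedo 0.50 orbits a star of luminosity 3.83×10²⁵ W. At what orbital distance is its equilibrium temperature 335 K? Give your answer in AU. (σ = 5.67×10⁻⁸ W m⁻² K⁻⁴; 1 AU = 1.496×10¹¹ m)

From T_eq⁴ = L(1−A)/(16πσd²): d = √[L(1−A)/(16πσT_eq⁴)].
d = √[3.83×10²⁵ × 0.50 / (16π × 5.67×10⁻⁸ × (335)⁴)] = 2.31×10¹⁰ m = 0.154 AU.

d ≈ 0.154 AU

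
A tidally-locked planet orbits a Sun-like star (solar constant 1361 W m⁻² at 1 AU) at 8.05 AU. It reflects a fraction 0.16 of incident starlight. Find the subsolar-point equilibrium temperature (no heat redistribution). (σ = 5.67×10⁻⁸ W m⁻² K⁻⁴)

T_ss ≈ 133 K

Flux at 8.05 AU: S = 1361/8.05² = 21.0 W m⁻².
At the subsolar point the surface absorbs S(1−A) and emits σT⁴ per unit area — no factor of 4, since only the local patch is in balance.
T = [21.0 × 0.84 / 5.67×10⁻⁸]^(1/4) = (3.11×10⁸)^(1/4) = 133 K.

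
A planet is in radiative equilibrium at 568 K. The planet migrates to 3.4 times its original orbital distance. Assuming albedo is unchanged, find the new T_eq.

T_eq ≈ 308 K

T_eq ∝ L^(1/4) · d^(−1/2).
T′ = 568 / 3.4^(1/2) = 308 K.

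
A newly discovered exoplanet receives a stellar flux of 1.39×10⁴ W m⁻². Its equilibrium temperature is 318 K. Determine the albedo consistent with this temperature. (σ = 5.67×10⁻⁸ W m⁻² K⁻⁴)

From T_eq⁴ = S(1−A)/(4σ): 1−A = 4σT_eq⁴/S.
1−A = 4 × 5.67×10⁻⁸ × (318)⁴ / 1.39×10⁴ = 0.167.

A ≈ 0.83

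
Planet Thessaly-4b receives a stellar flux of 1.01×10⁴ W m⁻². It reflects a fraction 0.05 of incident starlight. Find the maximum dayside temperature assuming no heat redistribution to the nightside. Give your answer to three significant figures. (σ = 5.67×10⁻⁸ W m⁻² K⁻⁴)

With no redistribution each surface element balances locally: S(1−A) = σT⁴.
T = [1.01×10⁴ × 0.95 / 5.67×10⁻⁸]^(1/4) = (1.69×10¹¹)^(1/4) = 641 K.

T_ss ≈ 641 K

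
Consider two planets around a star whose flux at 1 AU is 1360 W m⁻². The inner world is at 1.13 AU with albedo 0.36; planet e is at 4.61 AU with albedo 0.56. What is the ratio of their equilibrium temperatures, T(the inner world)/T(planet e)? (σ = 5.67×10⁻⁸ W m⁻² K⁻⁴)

T_eq = [S₀(1−A)/(4σd²)]^(1/4), so T ∝ (1−A)^(1/4) / √d.
T₁ = [1360×0.64/(4×5.67×10⁻⁸×1.13²)]^(1/4) = 234.14 K.
T₂ = [1360×0.44/(4×5.67×10⁻⁸×4.61²)]^(1/4) = 105.56 K.

T₁/T₂ ≈ 2.218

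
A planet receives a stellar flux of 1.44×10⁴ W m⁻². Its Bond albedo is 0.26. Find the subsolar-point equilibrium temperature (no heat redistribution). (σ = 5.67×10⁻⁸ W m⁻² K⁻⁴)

At the subsolar point the surface absorbs S(1−A) and emits σT⁴ per unit area — no factor of 4, since only the local patch is in balance.
T = [1.44×10⁴ × 0.74 / 5.67×10⁻⁸]^(1/4) = (1.88×10¹¹)^(1/4) = 658 K.

T_ss ≈ 658 K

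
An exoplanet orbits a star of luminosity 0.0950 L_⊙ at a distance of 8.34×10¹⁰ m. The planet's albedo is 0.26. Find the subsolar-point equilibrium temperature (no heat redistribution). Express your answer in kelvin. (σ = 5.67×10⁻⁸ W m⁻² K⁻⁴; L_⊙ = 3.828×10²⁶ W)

T_ss ≈ 271 K

L = 0.0950 × 3.828×10²⁶ = 3.64×10²⁵ W.
Flux: S = L/(4πd²) = 3.64×10²⁵/(4π×(8.34×10¹⁰)²) = 416 W m⁻².
At the subsolar point the surface absorbs S(1−A) and emits σT⁴ per unit area — no factor of 4, since only the local patch is in balance.
T = [416 × 0.74 / 5.67×10⁻⁸]^(1/4) = (5.43×10⁹)^(1/4) = 271 K.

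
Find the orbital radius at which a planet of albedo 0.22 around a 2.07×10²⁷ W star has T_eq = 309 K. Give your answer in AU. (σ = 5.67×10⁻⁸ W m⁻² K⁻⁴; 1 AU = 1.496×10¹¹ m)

d ≈ 1.67 AU

From T_eq⁴ = L(1−A)/(16πσd²): d = √[L(1−A)/(16πσT_eq⁴)].
d = √[2.07×10²⁷ × 0.78 / (16π × 5.67×10⁻⁸ × (309)⁴)] = 2.49×10¹¹ m = 1.67 AU.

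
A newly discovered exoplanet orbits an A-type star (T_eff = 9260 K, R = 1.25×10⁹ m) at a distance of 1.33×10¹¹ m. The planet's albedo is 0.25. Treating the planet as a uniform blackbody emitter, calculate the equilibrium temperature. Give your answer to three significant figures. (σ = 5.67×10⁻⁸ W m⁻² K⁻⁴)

L = 4πR_⋆²σT_⋆⁴ = 4π(1.25×10⁹)² × 5.67×10⁻⁸ × (9260)⁴ = 8.19×10²⁷ W.
S = L/(4πd²) = 3.68×10⁴ W m⁻².
Energy balance: absorbed = emitted ⇒ πR²·S(1−A) = 4πR²·σT_eq⁴, so T_eq⁴ = S(1−A)/(4σ).
T_eq = [3.68×10⁴ × 0.75 / (4 × 5.67×10⁻⁸)]^(1/4) = (1.22×10¹¹)^(1/4) = 591 K.

T_eq ≈ 591 K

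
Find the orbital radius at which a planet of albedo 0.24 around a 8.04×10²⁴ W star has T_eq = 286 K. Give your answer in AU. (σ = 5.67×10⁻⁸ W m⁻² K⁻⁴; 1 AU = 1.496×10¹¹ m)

From T_eq⁴ = L(1−A)/(16πσd²): d = √[L(1−A)/(16πσT_eq⁴)].
d = √[8.04×10²⁴ × 0.76 / (16π × 5.67×10⁻⁸ × (286)⁴)] = 1.79×10¹⁰ m = 0.120 AU.

d ≈ 0.120 AU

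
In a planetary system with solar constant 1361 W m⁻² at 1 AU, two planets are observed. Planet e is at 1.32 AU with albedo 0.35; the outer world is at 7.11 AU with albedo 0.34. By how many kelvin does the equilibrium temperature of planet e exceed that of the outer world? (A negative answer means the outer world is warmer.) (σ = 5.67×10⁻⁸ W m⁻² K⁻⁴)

T_eq = [S₀(1−A)/(4σd²)]^(1/4), so T ∝ (1−A)^(1/4) / √d.
T₁ = [1361×0.65/(4×5.67×10⁻⁸×1.32²)]^(1/4) = 217.52 K.
T₂ = [1361×0.66/(4×5.67×10⁻⁸×7.11²)]^(1/4) = 94.08 K.

ΔT ≈ 123.4 K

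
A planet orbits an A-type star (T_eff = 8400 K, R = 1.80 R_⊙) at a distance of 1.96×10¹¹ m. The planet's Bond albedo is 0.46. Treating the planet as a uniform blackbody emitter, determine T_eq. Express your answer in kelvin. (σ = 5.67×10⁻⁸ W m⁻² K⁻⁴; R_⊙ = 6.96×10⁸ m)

T_eq ≈ 407 K

R_⋆ = 1.80 × 6.96×10⁸ = 1.25×10⁹ m.
L = 4πR_⋆²σT_⋆⁴ = 4π(1.25×10⁹)² × 5.67×10⁻⁸ × (8400)⁴ = 5.57×10²⁷ W.
S = L/(4πd²) = 1.15×10⁴ W m⁻².
Energy balance: absorbed = emitted ⇒ πR²·S(1−A) = 4πR²·σT_eq⁴, so T_eq⁴ = S(1−A)/(4σ).
T_eq = [1.15×10⁴ × 0.54 / (4 × 5.67×10⁻⁸)]^(1/4) = (2.75×10¹⁰)^(1/4) = 407 K.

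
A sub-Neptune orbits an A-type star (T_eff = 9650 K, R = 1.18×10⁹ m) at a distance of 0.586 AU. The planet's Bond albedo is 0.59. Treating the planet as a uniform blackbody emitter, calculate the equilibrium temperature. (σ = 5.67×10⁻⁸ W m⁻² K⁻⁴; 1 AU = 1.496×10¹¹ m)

d = 0.586 AU = 8.77×10¹⁰ m.
L = 4πR_⋆²σT_⋆⁴ = 4π(1.18×10⁹)² × 5.67×10⁻⁸ × (9650)⁴ = 8.60×10²⁷ W.
S = L/(4πd²) = 8.91×10⁴ W m⁻².
Energy balance: absorbed = emitted ⇒ πR²·S(1−A) = 4πR²·σT_eq⁴, so T_eq⁴ = S(1−A)/(4σ).
T_eq = [8.91×10⁴ × 0.41 / (4 × 5.67×10⁻⁸)]^(1/4) = (1.61×10¹¹)^(1/4) = 633 K.

T_eq ≈ 633 K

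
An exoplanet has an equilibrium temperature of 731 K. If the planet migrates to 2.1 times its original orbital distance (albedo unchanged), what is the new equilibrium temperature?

T_eq ≈ 504 K

T_eq ∝ L^(1/4) · d^(−1/2).
T′ = 731 / 2.1^(1/2) = 504 K.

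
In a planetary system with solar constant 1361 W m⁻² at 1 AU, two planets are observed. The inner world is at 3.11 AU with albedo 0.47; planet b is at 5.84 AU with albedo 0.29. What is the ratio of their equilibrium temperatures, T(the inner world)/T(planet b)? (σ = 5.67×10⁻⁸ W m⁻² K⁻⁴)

T_eq = [S₀(1−A)/(4σd²)]^(1/4), so T ∝ (1−A)^(1/4) / √d.
T₁ = [1361×0.53/(4×5.67×10⁻⁸×3.11²)]^(1/4) = 134.66 K.
T₂ = [1361×0.71/(4×5.67×10⁻⁸×5.84²)]^(1/4) = 105.72 K.

T₁/T₂ ≈ 1.274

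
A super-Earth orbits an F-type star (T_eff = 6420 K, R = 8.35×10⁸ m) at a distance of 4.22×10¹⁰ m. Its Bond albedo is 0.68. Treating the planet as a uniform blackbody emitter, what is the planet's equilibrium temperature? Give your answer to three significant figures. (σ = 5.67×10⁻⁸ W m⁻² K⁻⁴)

L = 4πR_⋆²σT_⋆⁴ = 4π(8.35×10⁸)² × 5.67×10⁻⁸ × (6420)⁴ = 8.44×10²⁶ W.
S = L/(4πd²) = 3.77×10⁴ W m⁻².
Energy balance: absorbed = emitted ⇒ πR²·S(1−A) = 4πR²·σT_eq⁴, so T_eq⁴ = S(1−A)/(4σ).
T_eq = [3.77×10⁴ × 0.32 / (4 × 5.67×10⁻⁸)]^(1/4) = (5.32×10¹⁰)^(1/4) = 480 K.

T_eq ≈ 480 K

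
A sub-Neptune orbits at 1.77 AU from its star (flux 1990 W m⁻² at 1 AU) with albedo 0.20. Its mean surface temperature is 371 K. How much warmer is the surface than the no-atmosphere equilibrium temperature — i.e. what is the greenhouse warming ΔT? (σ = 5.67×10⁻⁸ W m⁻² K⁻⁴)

ΔT ≈ 153.4 K

S = 1990/1.77² = 635.2 W m⁻².
T_eq = [S(1−A)/(4σ)]^(1/4) = [635.2×0.80/(4×5.67×10⁻⁸)]^(1/4) = 217.6 K.
ΔT = T_surf − T_eq = 371 − 217.6.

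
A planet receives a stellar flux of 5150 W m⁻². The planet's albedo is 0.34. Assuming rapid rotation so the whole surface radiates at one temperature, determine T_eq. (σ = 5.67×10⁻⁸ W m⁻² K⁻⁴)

T_eq ≈ 350 K

Energy balance: absorbed = emitted ⇒ πR²·S(1−A) = 4πR²·σT_eq⁴, so T_eq⁴ = S(1−A)/(4σ).
T_eq = [5150 × 0.66 / (4 × 5.67×10⁻⁸)]^(1/4) = (1.50×10¹⁰)^(1/4) = 350 K.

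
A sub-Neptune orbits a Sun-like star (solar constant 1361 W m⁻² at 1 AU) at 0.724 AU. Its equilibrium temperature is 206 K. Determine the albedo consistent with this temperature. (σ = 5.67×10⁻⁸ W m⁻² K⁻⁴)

Flux at 0.724 AU: S = 1361/0.724² = 2600 W m⁻².
From T_eq⁴ = S(1−A)/(4σ): 1−A = 4σT_eq⁴/S.
1−A = 4 × 5.67×10⁻⁸ × (206)⁴ / 2600 = 0.157.

A ≈ 0.84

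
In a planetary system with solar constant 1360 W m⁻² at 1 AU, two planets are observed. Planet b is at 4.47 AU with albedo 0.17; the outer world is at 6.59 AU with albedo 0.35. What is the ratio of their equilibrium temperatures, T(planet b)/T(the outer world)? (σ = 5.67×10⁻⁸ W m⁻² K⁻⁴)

T₁/T₂ ≈ 1.291

T_eq = [S₀(1−A)/(4σd²)]^(1/4), so T ∝ (1−A)^(1/4) / √d.
T₁ = [1360×0.83/(4×5.67×10⁻⁸×4.47²)]^(1/4) = 125.63 K.
T₂ = [1360×0.65/(4×5.67×10⁻⁸×6.59²)]^(1/4) = 97.33 K.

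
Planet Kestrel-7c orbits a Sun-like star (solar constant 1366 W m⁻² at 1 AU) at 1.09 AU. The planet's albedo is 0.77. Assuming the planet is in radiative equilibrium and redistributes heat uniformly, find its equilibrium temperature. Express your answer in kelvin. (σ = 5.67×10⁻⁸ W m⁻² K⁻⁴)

T_eq ≈ 185 K

Flux at 1.09 AU: S = 1366/1.09² = 1150 W m⁻².
Energy balance: absorbed = emitted ⇒ πR²·S(1−A) = 4πR²·σT_eq⁴, so T_eq⁴ = S(1−A)/(4σ).
T_eq = [1150 × 0.23 / (4 × 5.67×10⁻⁸)]^(1/4) = (1.17×10⁹)^(1/4) = 185 K.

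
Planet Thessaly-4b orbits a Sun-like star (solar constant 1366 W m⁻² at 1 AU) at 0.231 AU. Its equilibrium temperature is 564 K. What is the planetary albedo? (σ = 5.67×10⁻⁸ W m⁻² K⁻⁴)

A ≈ 0.10

Flux at 0.231 AU: S = 1366/0.231² = 2.56×10⁴ W m⁻².
From T_eq⁴ = S(1−A)/(4σ): 1−A = 4σT_eq⁴/S.
1−A = 4 × 5.67×10⁻⁸ × (564)⁴ / 2.56×10⁴ = 0.896.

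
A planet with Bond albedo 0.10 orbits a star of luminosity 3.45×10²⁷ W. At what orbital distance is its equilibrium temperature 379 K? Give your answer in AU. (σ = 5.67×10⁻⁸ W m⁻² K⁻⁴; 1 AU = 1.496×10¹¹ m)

From T_eq⁴ = L(1−A)/(16πσd²): d = √[L(1−A)/(16πσT_eq⁴)].
d = √[3.45×10²⁷ × 0.90 / (16π × 5.67×10⁻⁸ × (379)⁴)] = 2.30×10¹¹ m = 1.54 AU.

d ≈ 1.54 AU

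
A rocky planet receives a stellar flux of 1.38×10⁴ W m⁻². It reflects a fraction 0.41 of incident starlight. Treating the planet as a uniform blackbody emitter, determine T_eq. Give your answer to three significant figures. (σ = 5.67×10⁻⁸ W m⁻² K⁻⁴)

T_eq ≈ 435 K

Energy balance: absorbed = emitted ⇒ πR²·S(1−A) = 4πR²·σT_eq⁴, so T_eq⁴ = S(1−A)/(4σ).
T_eq = [1.38×10⁴ × 0.59 / (4 × 5.67×10⁻⁸)]^(1/4) = (3.59×10¹⁰)^(1/4) = 435 K.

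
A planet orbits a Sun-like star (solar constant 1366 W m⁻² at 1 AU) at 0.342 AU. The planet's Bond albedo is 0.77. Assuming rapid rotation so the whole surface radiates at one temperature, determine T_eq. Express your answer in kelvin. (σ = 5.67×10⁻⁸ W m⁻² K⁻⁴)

Flux at 0.342 AU: S = 1366/0.342² = 1.17×10⁴ W m⁻².
Energy balance: absorbed = emitted ⇒ πR²·S(1−A) = 4πR²·σT_eq⁴, so T_eq⁴ = S(1−A)/(4σ).
T_eq = [1.17×10⁴ × 0.23 / (4 × 5.67×10⁻⁸)]^(1/4) = (1.18×10¹⁰)^(1/4) = 330 K.

T_eq ≈ 330 K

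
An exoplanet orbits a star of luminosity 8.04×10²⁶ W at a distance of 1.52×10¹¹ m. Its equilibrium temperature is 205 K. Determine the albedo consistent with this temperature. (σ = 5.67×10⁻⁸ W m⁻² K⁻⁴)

A ≈ 0.86

Flux: S = L/(4πd²) = 8.04×10²⁶/(4π×(1.52×10¹¹)²) = 2770 W m⁻².
From T_eq⁴ = S(1−A)/(4σ): 1−A = 4σT_eq⁴/S.
1−A = 4 × 5.67×10⁻⁸ × (205)⁴ / 2770 = 0.145.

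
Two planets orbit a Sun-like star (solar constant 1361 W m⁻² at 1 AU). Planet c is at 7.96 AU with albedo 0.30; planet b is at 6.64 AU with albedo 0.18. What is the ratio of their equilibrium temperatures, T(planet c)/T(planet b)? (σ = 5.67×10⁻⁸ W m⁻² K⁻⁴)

T_eq = [S₀(1−A)/(4σd²)]^(1/4), so T ∝ (1−A)^(1/4) / √d.
T₁ = [1361×0.70/(4×5.67×10⁻⁸×7.96²)]^(1/4) = 90.23 K.
T₂ = [1361×0.82/(4×5.67×10⁻⁸×6.64²)]^(1/4) = 102.78 K.

T₁/T₂ ≈ 0.878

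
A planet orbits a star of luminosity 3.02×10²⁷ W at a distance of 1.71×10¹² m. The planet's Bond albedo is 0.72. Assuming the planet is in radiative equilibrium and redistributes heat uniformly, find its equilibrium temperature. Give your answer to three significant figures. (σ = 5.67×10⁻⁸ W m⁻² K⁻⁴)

Flux: S = L/(4πd²) = 3.02×10²⁷/(4π×(1.71×10¹²)²) = 82.2 W m⁻².
Energy balance: absorbed = emitted ⇒ πR²·S(1−A) = 4πR²·σT_eq⁴, so T_eq⁴ = S(1−A)/(4σ).
T_eq = [82.2 × 0.28 / (4 × 5.67×10⁻⁸)]^(1/4) = (1.01×10⁸)^(1/4) = 100 K.

T_eq ≈ 100 K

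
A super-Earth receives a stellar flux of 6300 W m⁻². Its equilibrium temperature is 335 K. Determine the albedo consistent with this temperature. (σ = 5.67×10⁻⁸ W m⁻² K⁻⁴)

From T_eq⁴ = S(1−A)/(4σ): 1−A = 4σT_eq⁴/S.
1−A = 4 × 5.67×10⁻⁸ × (335)⁴ / 6300 = 0.453.

A ≈ 0.55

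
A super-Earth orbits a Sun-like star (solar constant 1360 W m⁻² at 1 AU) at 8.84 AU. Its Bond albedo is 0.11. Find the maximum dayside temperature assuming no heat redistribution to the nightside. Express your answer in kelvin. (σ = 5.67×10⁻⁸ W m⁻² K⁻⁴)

Flux at 8.84 AU: S = 1360/8.84² = 17.4 W m⁻².
With no redistribution each surface element balances locally: S(1−A) = σT⁴.
T = [17.4 × 0.89 / 5.67×10⁻⁸]^(1/4) = (2.73×10⁸)^(1/4) = 129 K.

T_ss ≈ 129 K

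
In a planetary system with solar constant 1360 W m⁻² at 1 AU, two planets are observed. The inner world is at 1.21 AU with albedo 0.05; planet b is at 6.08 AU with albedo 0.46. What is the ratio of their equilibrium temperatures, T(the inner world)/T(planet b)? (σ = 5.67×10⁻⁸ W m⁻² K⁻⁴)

T₁/T₂ ≈ 2.582

T_eq = [S₀(1−A)/(4σd²)]^(1/4), so T ∝ (1−A)^(1/4) / √d.
T₁ = [1360×0.95/(4×5.67×10⁻⁸×1.21²)]^(1/4) = 249.75 K.
T₂ = [1360×0.54/(4×5.67×10⁻⁸×6.08²)]^(1/4) = 96.74 K.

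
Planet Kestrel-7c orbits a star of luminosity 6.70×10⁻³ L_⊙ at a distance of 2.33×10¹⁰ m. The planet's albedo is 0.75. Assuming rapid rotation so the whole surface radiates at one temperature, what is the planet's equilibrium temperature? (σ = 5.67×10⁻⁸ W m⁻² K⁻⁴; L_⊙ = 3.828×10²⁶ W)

T_eq ≈ 143 K

L = 6.70×10⁻³ × 3.828×10²⁶ = 2.56×10²⁴ W.
Flux: S = L/(4πd²) = 2.56×10²⁴/(4π×(2.33×10¹⁰)²) = 376 W m⁻².
Energy balance: absorbed = emitted ⇒ πR²·S(1−A) = 4πR²·σT_eq⁴, so T_eq⁴ = S(1−A)/(4σ).
T_eq = [376 × 0.25 / (4 × 5.67×10⁻⁸)]^(1/4) = (4.14×10⁸)^(1/4) = 143 K.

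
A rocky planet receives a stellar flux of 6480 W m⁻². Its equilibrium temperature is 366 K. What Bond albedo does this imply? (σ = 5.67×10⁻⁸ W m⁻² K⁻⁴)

From T_eq⁴ = S(1−A)/(4σ): 1−A = 4σT_eq⁴/S.
1−A = 4 × 5.67×10⁻⁸ × (366)⁴ / 6480 = 0.628.

A ≈ 0.37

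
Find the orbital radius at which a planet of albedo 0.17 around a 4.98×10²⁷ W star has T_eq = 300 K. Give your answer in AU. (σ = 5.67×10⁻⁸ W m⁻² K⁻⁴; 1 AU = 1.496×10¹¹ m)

d ≈ 2.83 AU

From T_eq⁴ = L(1−A)/(16πσd²): d = √[L(1−A)/(16πσT_eq⁴)].
d = √[4.98×10²⁷ × 0.83 / (16π × 5.67×10⁻⁸ × (300)⁴)] = 4.23×10¹¹ m = 2.83 AU.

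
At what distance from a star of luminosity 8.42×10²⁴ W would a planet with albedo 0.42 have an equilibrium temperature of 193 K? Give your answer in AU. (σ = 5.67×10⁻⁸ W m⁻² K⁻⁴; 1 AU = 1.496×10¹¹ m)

d ≈ 0.235 AU

From T_eq⁴ = L(1−A)/(16πσd²): d = √[L(1−A)/(16πσT_eq⁴)].
d = √[8.42×10²⁴ × 0.58 / (16π × 5.67×10⁻⁸ × (193)⁴)] = 3.51×10¹⁰ m = 0.235 AU.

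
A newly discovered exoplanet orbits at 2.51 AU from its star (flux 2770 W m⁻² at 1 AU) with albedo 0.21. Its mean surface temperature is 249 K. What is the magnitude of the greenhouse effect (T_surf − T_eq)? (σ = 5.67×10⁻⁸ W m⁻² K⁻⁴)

ΔT ≈ 51.2 K

S = 2770/2.51² = 439.7 W m⁻².
T_eq = [S(1−A)/(4σ)]^(1/4) = [439.7×0.79/(4×5.67×10⁻⁸)]^(1/4) = 197.8 K.
ΔT = T_surf − T_eq = 249 − 197.8.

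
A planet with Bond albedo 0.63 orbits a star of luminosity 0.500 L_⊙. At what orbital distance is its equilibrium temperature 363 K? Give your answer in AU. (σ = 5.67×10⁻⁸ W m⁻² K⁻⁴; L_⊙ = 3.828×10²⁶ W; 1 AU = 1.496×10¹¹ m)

L = 0.500 × 3.828×10²⁶ = 1.91×10²⁶ W.
From T_eq⁴ = L(1−A)/(16πσd²): d = √[L(1−A)/(16πσT_eq⁴)].
d = √[1.91×10²⁶ × 0.37 / (16π × 5.67×10⁻⁸ × (363)⁴)] = 3.78×10¹⁰ m = 0.253 AU.

d ≈ 0.253 AU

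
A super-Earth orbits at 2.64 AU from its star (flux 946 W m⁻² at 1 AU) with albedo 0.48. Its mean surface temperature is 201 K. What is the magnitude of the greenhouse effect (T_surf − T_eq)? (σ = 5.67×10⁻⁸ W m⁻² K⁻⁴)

ΔT ≈ 68.2 K

S = 946/2.64² = 135.7 W m⁻².
T_eq = [S(1−A)/(4σ)]^(1/4) = [135.7×0.52/(4×5.67×10⁻⁸)]^(1/4) = 132.8 K.
ΔT = T_surf − T_eq = 201 − 132.8.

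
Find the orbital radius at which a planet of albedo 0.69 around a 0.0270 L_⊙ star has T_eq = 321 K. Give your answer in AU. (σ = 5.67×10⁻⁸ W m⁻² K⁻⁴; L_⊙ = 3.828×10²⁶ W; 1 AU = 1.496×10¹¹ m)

d ≈ 0.0688 AU

L = 0.0270 × 3.828×10²⁶ = 1.03×10²⁵ W.
From T_eq⁴ = L(1−A)/(16πσd²): d = √[L(1−A)/(16πσT_eq⁴)].
d = √[1.03×10²⁵ × 0.31 / (16π × 5.67×10⁻⁸ × (321)⁴)] = 1.03×10¹⁰ m = 0.0688 AU.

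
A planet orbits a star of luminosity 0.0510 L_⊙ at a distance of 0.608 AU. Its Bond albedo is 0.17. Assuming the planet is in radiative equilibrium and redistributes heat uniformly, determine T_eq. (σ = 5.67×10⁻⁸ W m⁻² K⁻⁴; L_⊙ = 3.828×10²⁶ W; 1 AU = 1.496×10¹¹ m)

T_eq ≈ 162 K

d = 0.608 AU = 9.10×10¹⁰ m.
L = 0.0510 × 3.828×10²⁶ = 1.95×10²⁵ W.
Flux: S = L/(4πd²) = 1.95×10²⁵/(4π×(9.10×10¹⁰)²) = 188 W m⁻².
Energy balance: absorbed = emitted ⇒ πR²·S(1−A) = 4πR²·σT_eq⁴, so T_eq⁴ = S(1−A)/(4σ).
T_eq = [188 × 0.83 / (4 × 5.67×10⁻⁸)]^(1/4) = (6.87×10⁸)^(1/4) = 162 K.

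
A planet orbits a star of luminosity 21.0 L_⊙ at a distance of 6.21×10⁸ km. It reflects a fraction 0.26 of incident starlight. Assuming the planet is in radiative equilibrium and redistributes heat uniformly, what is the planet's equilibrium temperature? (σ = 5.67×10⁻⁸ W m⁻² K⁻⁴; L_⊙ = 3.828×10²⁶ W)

T_eq ≈ 271 K

d = 6.21×10⁸ km = 6.21×10¹¹ m.
L = 21.0 × 3.828×10²⁶ = 8.04×10²⁷ W.
Flux: S = L/(4πd²) = 8.04×10²⁷/(4π×(6.21×10¹¹)²) = 1660 W m⁻².
Energy balance: absorbed = emitted ⇒ πR²·S(1−A) = 4πR²·σT_eq⁴, so T_eq⁴ = S(1−A)/(4σ).
T_eq = [1660 × 0.74 / (4 × 5.67×10⁻⁸)]^(1/4) = (5.41×10⁹)^(1/4) = 271 K.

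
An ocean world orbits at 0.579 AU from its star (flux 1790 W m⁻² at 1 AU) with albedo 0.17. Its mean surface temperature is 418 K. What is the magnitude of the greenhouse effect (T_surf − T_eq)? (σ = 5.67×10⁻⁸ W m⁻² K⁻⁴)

ΔT ≈ 44.1 K

S = 1790/0.579² = 5339 W m⁻².
T_eq = [S(1−A)/(4σ)]^(1/4) = [5339×0.83/(4×5.67×10⁻⁸)]^(1/4) = 373.9 K.
ΔT = T_surf − T_eq = 418 − 373.9.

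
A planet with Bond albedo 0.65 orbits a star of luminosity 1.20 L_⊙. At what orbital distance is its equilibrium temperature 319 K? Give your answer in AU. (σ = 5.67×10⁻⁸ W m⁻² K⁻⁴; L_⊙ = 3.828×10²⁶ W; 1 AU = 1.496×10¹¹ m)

L = 1.20 × 3.828×10²⁶ = 4.59×10²⁶ W.
From T_eq⁴ = L(1−A)/(16πσd²): d = √[L(1−A)/(16πσT_eq⁴)].
d = √[4.59×10²⁶ × 0.35 / (16π × 5.67×10⁻⁸ × (319)⁴)] = 7.38×10¹⁰ m = 0.493 AU.

d ≈ 0.493 AU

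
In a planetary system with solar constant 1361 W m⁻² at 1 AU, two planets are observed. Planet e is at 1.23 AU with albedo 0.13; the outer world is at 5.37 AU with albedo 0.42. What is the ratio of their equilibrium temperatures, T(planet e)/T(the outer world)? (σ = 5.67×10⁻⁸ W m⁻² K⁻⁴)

T₁/T₂ ≈ 2.312

T_eq = [S₀(1−A)/(4σd²)]^(1/4), so T ∝ (1−A)^(1/4) / √d.
T₁ = [1361×0.87/(4×5.67×10⁻⁸×1.23²)]^(1/4) = 242.37 K.
T₂ = [1361×0.58/(4×5.67×10⁻⁸×5.37²)]^(1/4) = 104.82 K.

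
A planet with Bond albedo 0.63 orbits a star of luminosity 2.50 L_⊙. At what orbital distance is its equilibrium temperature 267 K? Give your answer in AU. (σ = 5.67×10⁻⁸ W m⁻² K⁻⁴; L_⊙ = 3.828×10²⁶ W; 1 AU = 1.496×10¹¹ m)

L = 2.50 × 3.828×10²⁶ = 9.57×10²⁶ W.
From T_eq⁴ = L(1−A)/(16πσd²): d = √[L(1−A)/(16πσT_eq⁴)].
d = √[9.57×10²⁶ × 0.37 / (16π × 5.67×10⁻⁸ × (267)⁴)] = 1.56×10¹¹ m = 1.05 AU.

d ≈ 1.05 AU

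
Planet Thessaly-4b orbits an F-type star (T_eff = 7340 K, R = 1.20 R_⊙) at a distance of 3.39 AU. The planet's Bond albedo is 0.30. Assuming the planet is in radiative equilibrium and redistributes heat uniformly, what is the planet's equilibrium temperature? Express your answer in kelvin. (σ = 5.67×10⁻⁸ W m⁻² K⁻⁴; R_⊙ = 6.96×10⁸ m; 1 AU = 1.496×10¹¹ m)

T_eq ≈ 193 K

R_⋆ = 1.20 × 6.96×10⁸ = 8.35×10⁸ m.
d = 3.39 AU = 5.07×10¹¹ m.
L = 4πR_⋆²σT_⋆⁴ = 4π(8.35×10⁸)² × 5.67×10⁻⁸ × (7340)⁴ = 1.44×10²⁷ W.
S = L/(4πd²) = 446 W m⁻².
Energy balance: absorbed = emitted ⇒ πR²·S(1−A) = 4πR²·σT_eq⁴, so T_eq⁴ = S(1−A)/(4σ).
T_eq = [446 × 0.70 / (4 × 5.67×10⁻⁸)]^(1/4) = (1.38×10⁹)^(1/4) = 193 K.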